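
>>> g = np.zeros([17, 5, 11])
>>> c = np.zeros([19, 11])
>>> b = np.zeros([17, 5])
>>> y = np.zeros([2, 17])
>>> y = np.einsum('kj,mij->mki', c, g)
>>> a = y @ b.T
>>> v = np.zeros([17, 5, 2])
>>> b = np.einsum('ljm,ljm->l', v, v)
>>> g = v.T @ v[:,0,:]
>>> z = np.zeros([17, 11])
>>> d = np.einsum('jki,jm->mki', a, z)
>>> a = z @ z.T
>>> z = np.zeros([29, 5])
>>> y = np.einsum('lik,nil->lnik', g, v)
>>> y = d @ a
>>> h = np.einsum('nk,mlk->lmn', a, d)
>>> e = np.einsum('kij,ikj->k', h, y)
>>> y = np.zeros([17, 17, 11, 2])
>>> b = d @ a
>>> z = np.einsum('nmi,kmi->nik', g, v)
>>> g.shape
(2, 5, 2)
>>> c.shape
(19, 11)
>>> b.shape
(11, 19, 17)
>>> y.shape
(17, 17, 11, 2)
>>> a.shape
(17, 17)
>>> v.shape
(17, 5, 2)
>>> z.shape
(2, 2, 17)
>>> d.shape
(11, 19, 17)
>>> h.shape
(19, 11, 17)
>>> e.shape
(19,)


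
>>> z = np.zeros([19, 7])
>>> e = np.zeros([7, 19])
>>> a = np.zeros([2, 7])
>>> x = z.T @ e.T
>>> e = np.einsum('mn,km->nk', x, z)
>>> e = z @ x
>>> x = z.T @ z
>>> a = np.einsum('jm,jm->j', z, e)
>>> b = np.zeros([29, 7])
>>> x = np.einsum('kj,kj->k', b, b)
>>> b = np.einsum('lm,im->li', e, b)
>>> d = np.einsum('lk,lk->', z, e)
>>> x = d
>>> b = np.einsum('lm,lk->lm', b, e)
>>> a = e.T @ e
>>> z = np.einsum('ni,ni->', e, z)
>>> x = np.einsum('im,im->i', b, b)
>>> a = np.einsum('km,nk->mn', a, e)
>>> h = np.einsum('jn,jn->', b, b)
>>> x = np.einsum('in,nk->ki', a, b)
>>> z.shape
()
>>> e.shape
(19, 7)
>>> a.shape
(7, 19)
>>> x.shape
(29, 7)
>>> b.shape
(19, 29)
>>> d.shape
()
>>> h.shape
()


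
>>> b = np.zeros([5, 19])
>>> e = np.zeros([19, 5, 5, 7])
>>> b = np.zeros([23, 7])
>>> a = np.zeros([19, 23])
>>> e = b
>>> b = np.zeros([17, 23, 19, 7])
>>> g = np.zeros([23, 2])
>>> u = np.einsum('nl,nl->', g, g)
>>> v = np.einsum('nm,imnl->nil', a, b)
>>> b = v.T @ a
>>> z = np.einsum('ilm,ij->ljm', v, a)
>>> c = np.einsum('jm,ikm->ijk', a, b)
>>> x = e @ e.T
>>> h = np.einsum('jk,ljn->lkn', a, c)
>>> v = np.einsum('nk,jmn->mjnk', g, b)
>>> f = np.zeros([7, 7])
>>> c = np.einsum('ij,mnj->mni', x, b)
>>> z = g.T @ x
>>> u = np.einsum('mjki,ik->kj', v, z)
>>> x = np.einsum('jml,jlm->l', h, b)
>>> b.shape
(7, 17, 23)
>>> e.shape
(23, 7)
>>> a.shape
(19, 23)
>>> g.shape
(23, 2)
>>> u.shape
(23, 7)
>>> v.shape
(17, 7, 23, 2)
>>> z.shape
(2, 23)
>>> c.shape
(7, 17, 23)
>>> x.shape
(17,)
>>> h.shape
(7, 23, 17)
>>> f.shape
(7, 7)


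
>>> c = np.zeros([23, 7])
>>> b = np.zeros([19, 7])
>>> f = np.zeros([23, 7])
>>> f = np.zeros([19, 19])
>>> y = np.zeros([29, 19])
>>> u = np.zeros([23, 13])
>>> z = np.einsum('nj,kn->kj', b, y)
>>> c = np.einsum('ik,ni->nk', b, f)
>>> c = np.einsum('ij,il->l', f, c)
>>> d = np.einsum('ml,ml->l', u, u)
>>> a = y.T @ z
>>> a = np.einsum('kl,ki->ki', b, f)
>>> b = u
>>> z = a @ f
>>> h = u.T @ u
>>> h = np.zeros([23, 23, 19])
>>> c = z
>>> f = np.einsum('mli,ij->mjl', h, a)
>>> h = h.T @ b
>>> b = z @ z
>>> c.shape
(19, 19)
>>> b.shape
(19, 19)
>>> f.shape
(23, 19, 23)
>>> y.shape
(29, 19)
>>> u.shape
(23, 13)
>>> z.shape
(19, 19)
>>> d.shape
(13,)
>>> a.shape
(19, 19)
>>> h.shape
(19, 23, 13)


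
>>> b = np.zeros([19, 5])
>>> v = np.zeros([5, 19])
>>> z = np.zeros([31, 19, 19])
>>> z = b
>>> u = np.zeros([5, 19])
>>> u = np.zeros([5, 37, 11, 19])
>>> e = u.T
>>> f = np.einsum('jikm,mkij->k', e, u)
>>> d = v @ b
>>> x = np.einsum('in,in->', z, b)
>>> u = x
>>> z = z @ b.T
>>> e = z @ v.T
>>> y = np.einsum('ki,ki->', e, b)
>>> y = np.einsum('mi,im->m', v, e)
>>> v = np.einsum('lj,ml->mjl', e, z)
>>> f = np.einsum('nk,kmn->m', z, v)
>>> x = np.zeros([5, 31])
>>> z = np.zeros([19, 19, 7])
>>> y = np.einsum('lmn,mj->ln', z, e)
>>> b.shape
(19, 5)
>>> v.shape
(19, 5, 19)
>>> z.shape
(19, 19, 7)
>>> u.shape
()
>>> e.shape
(19, 5)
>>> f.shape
(5,)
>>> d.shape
(5, 5)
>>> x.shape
(5, 31)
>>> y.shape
(19, 7)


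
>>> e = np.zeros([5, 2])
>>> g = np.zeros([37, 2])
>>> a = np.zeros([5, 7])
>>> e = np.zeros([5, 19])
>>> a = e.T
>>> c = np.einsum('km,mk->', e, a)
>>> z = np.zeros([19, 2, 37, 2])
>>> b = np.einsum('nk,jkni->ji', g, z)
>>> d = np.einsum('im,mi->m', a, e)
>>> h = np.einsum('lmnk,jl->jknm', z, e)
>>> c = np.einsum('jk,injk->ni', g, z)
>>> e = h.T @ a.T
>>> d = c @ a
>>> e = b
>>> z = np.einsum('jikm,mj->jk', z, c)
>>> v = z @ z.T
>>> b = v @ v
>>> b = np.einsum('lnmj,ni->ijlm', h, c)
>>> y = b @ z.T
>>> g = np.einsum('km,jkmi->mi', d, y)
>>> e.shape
(19, 2)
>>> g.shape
(5, 19)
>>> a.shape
(19, 5)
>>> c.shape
(2, 19)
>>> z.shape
(19, 37)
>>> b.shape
(19, 2, 5, 37)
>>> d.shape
(2, 5)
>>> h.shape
(5, 2, 37, 2)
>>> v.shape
(19, 19)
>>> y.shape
(19, 2, 5, 19)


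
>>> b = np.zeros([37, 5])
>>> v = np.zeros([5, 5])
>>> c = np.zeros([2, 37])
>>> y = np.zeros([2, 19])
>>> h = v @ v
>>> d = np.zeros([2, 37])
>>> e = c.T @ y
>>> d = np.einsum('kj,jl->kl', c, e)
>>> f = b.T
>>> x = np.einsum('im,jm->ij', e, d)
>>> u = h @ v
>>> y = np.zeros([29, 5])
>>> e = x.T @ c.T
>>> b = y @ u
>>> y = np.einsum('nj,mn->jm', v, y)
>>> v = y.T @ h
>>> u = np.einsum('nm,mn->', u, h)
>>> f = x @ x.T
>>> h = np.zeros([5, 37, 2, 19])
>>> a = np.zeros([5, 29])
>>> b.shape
(29, 5)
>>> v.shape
(29, 5)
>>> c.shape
(2, 37)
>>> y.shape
(5, 29)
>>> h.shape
(5, 37, 2, 19)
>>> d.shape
(2, 19)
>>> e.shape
(2, 2)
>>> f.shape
(37, 37)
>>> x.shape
(37, 2)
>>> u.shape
()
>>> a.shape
(5, 29)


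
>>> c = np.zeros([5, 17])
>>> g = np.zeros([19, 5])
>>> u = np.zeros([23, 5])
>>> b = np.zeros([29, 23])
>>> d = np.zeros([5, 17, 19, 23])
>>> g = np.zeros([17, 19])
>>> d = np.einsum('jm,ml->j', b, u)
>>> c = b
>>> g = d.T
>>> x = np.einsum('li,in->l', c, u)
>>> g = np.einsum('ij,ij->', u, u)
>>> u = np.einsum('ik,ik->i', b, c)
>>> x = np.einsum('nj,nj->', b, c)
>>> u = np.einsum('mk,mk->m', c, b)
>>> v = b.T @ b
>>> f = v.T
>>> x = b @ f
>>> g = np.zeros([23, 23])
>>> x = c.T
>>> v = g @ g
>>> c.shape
(29, 23)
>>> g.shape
(23, 23)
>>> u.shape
(29,)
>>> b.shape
(29, 23)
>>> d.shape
(29,)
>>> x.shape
(23, 29)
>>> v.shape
(23, 23)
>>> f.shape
(23, 23)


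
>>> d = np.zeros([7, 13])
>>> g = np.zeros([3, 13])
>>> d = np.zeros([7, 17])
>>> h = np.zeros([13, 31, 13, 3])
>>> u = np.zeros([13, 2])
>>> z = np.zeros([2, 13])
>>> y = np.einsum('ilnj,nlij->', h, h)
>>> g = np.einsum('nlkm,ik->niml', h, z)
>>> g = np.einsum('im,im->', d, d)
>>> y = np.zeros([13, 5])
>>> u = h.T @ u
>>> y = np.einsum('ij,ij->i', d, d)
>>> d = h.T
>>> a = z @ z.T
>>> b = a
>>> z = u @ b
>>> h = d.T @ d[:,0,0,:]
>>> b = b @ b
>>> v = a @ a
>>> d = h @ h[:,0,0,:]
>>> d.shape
(13, 31, 13, 13)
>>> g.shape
()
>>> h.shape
(13, 31, 13, 13)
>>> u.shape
(3, 13, 31, 2)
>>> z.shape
(3, 13, 31, 2)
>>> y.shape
(7,)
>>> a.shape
(2, 2)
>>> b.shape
(2, 2)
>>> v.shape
(2, 2)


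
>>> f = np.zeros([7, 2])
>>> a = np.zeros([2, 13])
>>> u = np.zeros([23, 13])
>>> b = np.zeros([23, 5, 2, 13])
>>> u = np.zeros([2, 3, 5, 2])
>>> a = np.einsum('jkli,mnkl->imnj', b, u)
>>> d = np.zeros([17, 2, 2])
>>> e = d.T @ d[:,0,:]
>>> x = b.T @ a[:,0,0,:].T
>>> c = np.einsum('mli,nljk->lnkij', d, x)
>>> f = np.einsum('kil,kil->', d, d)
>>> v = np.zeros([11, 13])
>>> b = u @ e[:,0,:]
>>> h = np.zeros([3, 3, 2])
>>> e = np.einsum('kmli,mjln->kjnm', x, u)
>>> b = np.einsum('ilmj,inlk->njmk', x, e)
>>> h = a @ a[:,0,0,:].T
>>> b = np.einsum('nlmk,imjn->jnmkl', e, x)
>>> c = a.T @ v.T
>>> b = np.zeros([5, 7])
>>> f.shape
()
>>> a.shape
(13, 2, 3, 23)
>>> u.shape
(2, 3, 5, 2)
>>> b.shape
(5, 7)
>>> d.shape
(17, 2, 2)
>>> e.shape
(13, 3, 2, 2)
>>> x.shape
(13, 2, 5, 13)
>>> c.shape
(23, 3, 2, 11)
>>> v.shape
(11, 13)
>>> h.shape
(13, 2, 3, 13)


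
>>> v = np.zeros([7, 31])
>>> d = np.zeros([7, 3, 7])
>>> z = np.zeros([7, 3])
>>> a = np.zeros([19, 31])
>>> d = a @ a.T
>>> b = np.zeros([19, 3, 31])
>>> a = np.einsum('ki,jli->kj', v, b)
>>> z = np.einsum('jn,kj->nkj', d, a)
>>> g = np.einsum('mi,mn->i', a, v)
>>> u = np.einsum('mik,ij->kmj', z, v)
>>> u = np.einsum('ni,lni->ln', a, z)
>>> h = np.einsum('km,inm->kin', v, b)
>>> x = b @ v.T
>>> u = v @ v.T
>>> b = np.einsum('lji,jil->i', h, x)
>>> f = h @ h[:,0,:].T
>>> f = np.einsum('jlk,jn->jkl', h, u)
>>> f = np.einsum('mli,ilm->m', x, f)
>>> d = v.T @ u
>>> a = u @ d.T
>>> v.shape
(7, 31)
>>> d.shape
(31, 7)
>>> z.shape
(19, 7, 19)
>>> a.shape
(7, 31)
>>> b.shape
(3,)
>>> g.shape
(19,)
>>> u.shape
(7, 7)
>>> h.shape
(7, 19, 3)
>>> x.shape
(19, 3, 7)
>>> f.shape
(19,)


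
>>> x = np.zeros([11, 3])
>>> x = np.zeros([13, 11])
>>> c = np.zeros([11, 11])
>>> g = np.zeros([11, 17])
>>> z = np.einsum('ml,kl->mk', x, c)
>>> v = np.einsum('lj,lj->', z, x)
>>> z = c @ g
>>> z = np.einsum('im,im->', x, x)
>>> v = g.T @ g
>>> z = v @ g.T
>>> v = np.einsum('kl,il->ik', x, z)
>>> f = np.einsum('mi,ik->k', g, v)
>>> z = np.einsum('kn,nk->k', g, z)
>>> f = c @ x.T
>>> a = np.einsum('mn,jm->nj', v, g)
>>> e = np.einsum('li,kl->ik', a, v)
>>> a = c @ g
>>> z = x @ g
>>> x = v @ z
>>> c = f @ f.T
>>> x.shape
(17, 17)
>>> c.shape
(11, 11)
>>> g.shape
(11, 17)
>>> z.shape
(13, 17)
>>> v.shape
(17, 13)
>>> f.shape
(11, 13)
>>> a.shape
(11, 17)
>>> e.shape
(11, 17)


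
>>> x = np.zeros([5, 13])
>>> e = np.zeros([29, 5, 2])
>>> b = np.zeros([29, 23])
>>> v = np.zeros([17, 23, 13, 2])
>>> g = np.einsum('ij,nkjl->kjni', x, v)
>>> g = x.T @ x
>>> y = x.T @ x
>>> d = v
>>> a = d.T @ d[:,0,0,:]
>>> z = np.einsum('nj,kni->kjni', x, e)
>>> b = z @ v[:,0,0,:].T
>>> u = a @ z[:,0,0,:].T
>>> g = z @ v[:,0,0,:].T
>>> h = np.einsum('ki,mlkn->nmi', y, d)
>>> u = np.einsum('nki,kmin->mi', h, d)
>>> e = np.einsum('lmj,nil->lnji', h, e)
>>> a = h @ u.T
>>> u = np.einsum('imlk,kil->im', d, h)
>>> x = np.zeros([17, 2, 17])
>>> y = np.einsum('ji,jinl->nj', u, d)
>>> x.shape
(17, 2, 17)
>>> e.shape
(2, 29, 13, 5)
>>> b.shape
(29, 13, 5, 17)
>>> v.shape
(17, 23, 13, 2)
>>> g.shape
(29, 13, 5, 17)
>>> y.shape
(13, 17)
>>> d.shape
(17, 23, 13, 2)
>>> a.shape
(2, 17, 23)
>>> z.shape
(29, 13, 5, 2)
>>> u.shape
(17, 23)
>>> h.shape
(2, 17, 13)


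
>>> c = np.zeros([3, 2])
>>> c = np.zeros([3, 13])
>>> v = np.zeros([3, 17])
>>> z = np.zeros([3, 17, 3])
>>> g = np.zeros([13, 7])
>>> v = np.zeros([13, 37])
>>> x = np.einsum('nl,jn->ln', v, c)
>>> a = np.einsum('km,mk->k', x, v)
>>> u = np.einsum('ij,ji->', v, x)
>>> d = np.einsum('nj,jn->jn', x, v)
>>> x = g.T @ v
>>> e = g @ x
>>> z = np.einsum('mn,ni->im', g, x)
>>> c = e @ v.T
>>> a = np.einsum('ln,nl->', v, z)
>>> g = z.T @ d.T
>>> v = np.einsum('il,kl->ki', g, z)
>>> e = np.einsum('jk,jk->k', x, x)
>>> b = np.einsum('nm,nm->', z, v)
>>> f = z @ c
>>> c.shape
(13, 13)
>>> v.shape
(37, 13)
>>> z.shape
(37, 13)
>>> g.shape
(13, 13)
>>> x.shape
(7, 37)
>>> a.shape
()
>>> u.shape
()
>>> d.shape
(13, 37)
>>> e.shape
(37,)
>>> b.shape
()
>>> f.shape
(37, 13)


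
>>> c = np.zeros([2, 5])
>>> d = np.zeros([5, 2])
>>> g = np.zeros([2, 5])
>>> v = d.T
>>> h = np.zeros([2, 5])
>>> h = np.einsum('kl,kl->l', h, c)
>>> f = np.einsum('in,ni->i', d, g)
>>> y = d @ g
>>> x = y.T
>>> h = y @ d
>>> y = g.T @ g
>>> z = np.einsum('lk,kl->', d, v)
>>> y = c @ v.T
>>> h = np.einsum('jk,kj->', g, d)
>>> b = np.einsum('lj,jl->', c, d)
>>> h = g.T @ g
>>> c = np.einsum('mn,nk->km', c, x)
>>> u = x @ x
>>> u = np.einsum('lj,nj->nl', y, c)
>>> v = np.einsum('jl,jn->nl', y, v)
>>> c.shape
(5, 2)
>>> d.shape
(5, 2)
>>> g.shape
(2, 5)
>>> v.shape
(5, 2)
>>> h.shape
(5, 5)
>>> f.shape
(5,)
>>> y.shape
(2, 2)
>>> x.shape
(5, 5)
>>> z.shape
()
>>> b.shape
()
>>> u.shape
(5, 2)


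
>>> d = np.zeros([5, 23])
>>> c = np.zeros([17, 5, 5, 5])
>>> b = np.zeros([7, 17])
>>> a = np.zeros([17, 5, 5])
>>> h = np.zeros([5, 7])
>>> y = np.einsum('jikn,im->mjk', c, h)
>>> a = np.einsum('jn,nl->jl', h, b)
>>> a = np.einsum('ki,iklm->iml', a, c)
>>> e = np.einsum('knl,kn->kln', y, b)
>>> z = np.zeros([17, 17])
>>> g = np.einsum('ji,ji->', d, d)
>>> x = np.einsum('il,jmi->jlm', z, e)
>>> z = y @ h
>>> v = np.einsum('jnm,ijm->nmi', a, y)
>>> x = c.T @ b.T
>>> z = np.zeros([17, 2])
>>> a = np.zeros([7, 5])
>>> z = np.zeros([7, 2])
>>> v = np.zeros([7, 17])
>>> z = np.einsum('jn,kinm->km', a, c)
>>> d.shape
(5, 23)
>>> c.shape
(17, 5, 5, 5)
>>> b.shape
(7, 17)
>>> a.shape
(7, 5)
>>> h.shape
(5, 7)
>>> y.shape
(7, 17, 5)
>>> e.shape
(7, 5, 17)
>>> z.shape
(17, 5)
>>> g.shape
()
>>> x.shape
(5, 5, 5, 7)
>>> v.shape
(7, 17)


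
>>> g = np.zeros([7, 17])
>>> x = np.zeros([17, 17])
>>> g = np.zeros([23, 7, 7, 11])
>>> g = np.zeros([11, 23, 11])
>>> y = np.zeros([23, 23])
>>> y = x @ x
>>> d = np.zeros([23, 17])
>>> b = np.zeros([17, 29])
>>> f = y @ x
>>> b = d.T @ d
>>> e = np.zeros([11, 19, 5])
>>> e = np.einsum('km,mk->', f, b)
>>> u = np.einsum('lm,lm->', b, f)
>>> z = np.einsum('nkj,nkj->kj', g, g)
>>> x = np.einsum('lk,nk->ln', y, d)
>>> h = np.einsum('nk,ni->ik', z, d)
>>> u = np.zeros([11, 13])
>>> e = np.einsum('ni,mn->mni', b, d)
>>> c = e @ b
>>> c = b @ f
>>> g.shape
(11, 23, 11)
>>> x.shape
(17, 23)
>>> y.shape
(17, 17)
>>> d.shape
(23, 17)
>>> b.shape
(17, 17)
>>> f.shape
(17, 17)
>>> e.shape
(23, 17, 17)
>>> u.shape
(11, 13)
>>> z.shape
(23, 11)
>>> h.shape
(17, 11)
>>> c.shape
(17, 17)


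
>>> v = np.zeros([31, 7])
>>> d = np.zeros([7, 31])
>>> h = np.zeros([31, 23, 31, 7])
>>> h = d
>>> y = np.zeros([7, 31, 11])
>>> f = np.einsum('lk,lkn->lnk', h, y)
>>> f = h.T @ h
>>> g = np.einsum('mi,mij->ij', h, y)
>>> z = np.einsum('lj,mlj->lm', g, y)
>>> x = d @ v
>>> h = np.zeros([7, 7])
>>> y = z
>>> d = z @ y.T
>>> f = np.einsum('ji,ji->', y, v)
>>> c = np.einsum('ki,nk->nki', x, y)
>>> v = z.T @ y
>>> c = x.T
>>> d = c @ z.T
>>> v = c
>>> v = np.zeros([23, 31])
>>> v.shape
(23, 31)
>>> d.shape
(7, 31)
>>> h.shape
(7, 7)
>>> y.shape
(31, 7)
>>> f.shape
()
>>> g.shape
(31, 11)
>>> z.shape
(31, 7)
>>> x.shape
(7, 7)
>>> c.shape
(7, 7)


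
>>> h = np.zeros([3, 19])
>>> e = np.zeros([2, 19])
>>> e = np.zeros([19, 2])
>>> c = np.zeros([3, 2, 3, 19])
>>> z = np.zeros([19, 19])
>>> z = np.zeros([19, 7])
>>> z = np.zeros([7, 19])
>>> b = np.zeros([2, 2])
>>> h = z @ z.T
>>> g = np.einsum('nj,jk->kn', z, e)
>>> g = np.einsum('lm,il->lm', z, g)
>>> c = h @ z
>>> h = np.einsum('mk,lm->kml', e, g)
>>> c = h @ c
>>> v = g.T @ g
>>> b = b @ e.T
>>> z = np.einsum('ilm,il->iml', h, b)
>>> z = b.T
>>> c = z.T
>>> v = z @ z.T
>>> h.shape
(2, 19, 7)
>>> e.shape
(19, 2)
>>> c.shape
(2, 19)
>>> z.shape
(19, 2)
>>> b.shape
(2, 19)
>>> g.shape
(7, 19)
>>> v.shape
(19, 19)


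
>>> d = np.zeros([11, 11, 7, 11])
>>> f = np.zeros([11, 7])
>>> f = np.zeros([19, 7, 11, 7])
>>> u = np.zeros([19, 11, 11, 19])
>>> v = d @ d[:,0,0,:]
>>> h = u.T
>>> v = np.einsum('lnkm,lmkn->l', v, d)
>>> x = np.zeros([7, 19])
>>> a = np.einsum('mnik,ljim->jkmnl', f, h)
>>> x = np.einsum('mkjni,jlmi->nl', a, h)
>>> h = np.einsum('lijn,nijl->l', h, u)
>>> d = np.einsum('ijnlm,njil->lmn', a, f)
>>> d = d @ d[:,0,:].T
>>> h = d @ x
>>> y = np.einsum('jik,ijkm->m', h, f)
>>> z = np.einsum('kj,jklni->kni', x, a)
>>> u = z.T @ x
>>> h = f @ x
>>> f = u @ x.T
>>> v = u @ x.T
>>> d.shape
(7, 19, 7)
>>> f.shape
(19, 7, 7)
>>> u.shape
(19, 7, 11)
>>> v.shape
(19, 7, 7)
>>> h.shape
(19, 7, 11, 11)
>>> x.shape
(7, 11)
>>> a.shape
(11, 7, 19, 7, 19)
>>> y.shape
(7,)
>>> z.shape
(7, 7, 19)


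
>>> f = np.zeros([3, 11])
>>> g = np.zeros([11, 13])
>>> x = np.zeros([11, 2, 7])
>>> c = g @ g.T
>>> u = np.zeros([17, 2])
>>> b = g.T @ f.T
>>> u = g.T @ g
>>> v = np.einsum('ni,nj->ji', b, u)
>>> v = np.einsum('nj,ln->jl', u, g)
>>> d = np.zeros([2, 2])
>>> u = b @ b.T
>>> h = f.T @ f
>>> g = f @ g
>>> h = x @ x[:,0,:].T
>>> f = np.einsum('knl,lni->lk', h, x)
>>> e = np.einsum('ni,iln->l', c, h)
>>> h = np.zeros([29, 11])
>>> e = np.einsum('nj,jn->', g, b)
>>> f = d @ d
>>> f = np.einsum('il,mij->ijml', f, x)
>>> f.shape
(2, 7, 11, 2)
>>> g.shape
(3, 13)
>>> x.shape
(11, 2, 7)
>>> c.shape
(11, 11)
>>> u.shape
(13, 13)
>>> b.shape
(13, 3)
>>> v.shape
(13, 11)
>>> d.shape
(2, 2)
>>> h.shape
(29, 11)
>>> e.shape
()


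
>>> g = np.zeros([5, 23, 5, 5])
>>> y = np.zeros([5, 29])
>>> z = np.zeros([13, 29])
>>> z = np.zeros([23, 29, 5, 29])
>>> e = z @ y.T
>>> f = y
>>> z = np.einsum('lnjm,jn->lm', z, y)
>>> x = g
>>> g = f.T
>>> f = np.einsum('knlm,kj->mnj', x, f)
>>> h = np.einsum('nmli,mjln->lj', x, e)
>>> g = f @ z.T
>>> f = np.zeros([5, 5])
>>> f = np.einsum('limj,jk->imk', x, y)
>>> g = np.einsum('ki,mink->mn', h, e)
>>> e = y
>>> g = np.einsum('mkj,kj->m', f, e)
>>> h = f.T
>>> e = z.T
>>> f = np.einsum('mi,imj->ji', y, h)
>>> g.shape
(23,)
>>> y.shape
(5, 29)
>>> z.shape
(23, 29)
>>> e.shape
(29, 23)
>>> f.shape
(23, 29)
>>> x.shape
(5, 23, 5, 5)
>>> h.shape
(29, 5, 23)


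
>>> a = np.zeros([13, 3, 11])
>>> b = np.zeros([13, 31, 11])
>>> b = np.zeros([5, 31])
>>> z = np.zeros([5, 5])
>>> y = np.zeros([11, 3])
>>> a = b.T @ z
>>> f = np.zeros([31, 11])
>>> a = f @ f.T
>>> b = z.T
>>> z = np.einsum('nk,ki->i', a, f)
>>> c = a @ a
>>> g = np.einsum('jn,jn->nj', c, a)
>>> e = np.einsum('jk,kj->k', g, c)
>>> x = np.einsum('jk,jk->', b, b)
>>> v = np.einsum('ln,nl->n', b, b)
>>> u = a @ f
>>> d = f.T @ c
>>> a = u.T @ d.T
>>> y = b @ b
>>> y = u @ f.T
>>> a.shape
(11, 11)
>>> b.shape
(5, 5)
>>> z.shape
(11,)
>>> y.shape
(31, 31)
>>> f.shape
(31, 11)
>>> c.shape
(31, 31)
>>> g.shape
(31, 31)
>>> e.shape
(31,)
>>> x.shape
()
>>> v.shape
(5,)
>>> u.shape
(31, 11)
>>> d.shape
(11, 31)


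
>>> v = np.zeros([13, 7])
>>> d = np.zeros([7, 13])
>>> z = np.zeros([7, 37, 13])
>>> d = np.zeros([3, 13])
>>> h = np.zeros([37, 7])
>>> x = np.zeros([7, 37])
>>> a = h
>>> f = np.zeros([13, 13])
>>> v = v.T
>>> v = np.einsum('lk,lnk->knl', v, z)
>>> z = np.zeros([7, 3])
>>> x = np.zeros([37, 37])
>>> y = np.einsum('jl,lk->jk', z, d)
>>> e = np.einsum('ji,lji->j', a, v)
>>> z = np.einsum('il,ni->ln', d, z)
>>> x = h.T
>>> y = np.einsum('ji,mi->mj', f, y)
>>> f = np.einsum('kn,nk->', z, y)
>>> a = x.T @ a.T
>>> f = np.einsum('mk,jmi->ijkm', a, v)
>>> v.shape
(13, 37, 7)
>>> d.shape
(3, 13)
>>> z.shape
(13, 7)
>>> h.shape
(37, 7)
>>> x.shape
(7, 37)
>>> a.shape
(37, 37)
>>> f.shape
(7, 13, 37, 37)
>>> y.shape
(7, 13)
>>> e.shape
(37,)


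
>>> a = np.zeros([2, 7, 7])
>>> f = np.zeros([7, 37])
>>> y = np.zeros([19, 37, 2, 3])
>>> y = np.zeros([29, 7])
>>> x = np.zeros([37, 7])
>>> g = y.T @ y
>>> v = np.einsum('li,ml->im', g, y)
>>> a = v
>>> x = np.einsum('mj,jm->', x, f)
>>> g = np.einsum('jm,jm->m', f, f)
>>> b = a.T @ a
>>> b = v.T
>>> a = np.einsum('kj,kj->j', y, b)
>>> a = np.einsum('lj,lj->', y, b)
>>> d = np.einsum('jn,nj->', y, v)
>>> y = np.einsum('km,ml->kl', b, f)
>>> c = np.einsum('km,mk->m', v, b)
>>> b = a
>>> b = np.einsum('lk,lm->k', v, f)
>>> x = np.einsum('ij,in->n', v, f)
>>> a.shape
()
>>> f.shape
(7, 37)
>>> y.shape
(29, 37)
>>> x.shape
(37,)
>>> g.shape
(37,)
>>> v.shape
(7, 29)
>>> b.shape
(29,)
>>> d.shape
()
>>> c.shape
(29,)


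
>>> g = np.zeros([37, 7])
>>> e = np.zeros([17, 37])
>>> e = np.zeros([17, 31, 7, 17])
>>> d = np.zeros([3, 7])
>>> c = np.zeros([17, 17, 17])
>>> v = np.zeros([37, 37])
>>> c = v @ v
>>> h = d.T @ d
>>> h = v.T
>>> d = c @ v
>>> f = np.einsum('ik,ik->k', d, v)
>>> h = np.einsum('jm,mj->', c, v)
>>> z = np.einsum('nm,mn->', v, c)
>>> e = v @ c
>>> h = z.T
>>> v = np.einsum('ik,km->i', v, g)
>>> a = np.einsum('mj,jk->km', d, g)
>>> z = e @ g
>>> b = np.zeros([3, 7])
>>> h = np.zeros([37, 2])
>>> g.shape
(37, 7)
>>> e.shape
(37, 37)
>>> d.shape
(37, 37)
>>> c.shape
(37, 37)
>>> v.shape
(37,)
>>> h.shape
(37, 2)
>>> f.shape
(37,)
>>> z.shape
(37, 7)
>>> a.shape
(7, 37)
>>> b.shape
(3, 7)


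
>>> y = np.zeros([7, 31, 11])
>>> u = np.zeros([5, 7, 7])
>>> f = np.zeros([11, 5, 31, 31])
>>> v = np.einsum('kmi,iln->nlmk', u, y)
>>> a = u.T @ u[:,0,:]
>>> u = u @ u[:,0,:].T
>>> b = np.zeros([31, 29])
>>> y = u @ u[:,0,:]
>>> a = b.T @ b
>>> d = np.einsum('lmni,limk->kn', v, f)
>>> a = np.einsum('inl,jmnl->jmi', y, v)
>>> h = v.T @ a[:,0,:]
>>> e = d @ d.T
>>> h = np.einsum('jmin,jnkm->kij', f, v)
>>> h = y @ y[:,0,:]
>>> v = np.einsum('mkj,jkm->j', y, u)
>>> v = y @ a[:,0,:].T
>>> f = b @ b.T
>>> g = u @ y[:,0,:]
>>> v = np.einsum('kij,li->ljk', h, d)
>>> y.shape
(5, 7, 5)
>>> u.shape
(5, 7, 5)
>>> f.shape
(31, 31)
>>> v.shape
(31, 5, 5)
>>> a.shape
(11, 31, 5)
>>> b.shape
(31, 29)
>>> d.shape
(31, 7)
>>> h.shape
(5, 7, 5)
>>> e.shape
(31, 31)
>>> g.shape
(5, 7, 5)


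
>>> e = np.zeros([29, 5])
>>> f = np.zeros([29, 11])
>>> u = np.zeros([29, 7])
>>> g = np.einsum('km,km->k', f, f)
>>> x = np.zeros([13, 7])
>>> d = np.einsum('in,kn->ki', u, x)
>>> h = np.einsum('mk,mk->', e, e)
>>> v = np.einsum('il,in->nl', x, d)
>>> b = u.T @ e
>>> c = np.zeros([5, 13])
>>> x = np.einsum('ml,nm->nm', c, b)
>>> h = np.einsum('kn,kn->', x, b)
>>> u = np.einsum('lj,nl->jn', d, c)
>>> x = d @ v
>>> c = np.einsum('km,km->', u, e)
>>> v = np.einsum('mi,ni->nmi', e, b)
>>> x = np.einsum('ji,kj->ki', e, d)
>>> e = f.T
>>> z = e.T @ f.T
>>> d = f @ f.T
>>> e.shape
(11, 29)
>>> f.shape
(29, 11)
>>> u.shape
(29, 5)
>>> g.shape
(29,)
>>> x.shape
(13, 5)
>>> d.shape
(29, 29)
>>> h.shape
()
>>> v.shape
(7, 29, 5)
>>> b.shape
(7, 5)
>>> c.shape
()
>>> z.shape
(29, 29)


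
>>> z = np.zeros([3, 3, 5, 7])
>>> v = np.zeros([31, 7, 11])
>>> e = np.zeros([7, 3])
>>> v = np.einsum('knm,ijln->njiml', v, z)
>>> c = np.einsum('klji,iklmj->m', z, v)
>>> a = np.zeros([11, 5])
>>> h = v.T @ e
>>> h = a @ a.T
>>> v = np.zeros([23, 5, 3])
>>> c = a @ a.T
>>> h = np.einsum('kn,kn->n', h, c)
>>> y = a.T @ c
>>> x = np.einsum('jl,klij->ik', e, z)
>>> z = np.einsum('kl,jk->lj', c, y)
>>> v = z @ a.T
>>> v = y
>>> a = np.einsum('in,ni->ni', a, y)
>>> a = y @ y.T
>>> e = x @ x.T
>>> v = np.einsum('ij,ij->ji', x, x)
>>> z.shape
(11, 5)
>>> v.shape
(3, 5)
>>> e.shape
(5, 5)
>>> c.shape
(11, 11)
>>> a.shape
(5, 5)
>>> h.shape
(11,)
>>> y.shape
(5, 11)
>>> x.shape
(5, 3)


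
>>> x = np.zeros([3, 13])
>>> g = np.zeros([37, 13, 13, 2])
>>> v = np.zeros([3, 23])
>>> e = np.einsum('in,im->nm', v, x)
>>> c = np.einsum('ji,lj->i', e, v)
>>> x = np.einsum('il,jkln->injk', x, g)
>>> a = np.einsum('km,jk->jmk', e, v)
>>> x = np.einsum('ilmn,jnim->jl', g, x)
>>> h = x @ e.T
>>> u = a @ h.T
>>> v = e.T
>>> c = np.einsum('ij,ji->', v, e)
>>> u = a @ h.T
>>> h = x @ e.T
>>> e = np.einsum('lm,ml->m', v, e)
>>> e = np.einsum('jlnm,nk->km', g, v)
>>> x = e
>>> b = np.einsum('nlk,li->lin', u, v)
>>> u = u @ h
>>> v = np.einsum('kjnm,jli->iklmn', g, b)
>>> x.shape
(23, 2)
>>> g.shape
(37, 13, 13, 2)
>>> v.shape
(3, 37, 23, 2, 13)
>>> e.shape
(23, 2)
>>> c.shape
()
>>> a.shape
(3, 13, 23)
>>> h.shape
(3, 23)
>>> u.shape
(3, 13, 23)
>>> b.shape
(13, 23, 3)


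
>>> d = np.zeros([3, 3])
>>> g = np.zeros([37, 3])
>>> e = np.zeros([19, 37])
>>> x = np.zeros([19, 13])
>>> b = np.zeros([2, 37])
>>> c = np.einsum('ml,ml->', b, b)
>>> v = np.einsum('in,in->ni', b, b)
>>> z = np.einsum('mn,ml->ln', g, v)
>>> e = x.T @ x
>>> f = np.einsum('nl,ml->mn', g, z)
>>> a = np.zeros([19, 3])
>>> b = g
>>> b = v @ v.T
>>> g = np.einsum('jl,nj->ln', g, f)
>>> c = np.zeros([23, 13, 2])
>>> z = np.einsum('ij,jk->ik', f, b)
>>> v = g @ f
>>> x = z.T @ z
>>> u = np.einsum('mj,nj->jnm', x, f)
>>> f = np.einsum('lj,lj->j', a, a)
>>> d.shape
(3, 3)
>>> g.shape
(3, 2)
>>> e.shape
(13, 13)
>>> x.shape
(37, 37)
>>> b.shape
(37, 37)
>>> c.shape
(23, 13, 2)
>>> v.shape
(3, 37)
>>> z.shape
(2, 37)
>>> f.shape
(3,)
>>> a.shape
(19, 3)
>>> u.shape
(37, 2, 37)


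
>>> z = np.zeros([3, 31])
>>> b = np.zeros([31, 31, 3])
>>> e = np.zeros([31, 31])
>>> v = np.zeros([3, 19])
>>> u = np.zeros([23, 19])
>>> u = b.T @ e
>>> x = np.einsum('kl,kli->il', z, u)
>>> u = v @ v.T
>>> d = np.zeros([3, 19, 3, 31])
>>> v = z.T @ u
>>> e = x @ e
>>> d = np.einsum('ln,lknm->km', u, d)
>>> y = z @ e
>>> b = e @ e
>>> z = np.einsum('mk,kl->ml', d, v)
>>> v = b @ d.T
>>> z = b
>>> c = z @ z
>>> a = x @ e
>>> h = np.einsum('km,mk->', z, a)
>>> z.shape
(31, 31)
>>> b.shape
(31, 31)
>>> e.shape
(31, 31)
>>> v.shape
(31, 19)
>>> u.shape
(3, 3)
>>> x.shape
(31, 31)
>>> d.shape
(19, 31)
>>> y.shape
(3, 31)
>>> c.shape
(31, 31)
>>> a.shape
(31, 31)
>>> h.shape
()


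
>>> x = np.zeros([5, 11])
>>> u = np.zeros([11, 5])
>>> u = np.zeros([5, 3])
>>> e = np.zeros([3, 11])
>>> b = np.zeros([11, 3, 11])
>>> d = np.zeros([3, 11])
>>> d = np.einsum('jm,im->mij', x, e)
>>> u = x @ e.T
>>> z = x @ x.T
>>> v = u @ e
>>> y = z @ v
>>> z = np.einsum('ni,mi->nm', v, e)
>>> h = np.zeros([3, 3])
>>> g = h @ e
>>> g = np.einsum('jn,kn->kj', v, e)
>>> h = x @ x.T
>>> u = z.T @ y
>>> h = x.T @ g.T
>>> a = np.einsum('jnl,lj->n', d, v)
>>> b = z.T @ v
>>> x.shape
(5, 11)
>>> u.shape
(3, 11)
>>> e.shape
(3, 11)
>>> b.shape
(3, 11)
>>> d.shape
(11, 3, 5)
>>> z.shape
(5, 3)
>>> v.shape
(5, 11)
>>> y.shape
(5, 11)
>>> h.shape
(11, 3)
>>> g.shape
(3, 5)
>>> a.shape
(3,)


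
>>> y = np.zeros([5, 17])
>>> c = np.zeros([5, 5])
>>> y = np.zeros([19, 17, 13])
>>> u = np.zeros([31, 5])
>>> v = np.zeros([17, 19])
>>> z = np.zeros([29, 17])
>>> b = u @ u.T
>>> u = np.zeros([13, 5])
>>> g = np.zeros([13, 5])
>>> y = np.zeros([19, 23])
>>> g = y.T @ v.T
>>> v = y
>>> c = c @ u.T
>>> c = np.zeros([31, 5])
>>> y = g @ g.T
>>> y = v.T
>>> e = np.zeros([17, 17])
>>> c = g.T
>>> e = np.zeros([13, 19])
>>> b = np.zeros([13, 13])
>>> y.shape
(23, 19)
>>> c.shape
(17, 23)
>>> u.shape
(13, 5)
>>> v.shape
(19, 23)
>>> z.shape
(29, 17)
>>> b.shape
(13, 13)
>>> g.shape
(23, 17)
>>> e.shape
(13, 19)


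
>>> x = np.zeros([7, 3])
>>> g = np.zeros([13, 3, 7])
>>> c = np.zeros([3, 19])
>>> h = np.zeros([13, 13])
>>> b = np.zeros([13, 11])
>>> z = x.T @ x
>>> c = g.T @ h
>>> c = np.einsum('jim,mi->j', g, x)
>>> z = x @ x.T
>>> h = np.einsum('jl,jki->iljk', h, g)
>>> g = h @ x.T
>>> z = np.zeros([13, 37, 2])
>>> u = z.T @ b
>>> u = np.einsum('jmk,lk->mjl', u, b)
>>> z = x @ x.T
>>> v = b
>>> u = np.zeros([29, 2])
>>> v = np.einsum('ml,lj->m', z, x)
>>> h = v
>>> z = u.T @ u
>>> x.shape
(7, 3)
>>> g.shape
(7, 13, 13, 7)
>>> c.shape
(13,)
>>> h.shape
(7,)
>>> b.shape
(13, 11)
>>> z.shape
(2, 2)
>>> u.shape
(29, 2)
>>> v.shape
(7,)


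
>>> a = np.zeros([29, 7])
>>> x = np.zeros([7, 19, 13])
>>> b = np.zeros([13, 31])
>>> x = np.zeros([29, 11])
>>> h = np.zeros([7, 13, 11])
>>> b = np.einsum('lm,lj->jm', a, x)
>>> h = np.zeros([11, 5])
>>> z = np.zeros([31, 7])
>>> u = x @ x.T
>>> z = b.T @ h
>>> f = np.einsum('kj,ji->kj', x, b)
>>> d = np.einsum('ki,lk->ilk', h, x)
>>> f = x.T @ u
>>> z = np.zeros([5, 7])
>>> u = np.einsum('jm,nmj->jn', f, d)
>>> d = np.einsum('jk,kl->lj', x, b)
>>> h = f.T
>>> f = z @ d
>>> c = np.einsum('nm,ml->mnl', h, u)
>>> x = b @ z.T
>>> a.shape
(29, 7)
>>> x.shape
(11, 5)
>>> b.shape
(11, 7)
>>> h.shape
(29, 11)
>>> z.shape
(5, 7)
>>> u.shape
(11, 5)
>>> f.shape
(5, 29)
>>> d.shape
(7, 29)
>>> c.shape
(11, 29, 5)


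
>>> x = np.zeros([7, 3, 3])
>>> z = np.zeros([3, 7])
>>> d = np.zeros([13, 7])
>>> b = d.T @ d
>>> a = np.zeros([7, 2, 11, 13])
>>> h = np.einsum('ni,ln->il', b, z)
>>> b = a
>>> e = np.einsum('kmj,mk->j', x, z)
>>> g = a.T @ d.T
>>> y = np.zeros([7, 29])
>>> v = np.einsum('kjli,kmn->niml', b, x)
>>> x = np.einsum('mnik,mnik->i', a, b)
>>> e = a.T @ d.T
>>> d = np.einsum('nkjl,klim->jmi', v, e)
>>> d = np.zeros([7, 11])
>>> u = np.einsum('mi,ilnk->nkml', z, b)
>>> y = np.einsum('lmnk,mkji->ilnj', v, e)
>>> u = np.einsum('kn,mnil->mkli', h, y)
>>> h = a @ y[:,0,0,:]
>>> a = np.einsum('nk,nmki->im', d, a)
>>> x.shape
(11,)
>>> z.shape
(3, 7)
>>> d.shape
(7, 11)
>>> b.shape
(7, 2, 11, 13)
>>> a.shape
(13, 2)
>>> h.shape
(7, 2, 11, 2)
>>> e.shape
(13, 11, 2, 13)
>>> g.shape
(13, 11, 2, 13)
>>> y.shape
(13, 3, 3, 2)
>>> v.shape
(3, 13, 3, 11)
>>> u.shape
(13, 7, 2, 3)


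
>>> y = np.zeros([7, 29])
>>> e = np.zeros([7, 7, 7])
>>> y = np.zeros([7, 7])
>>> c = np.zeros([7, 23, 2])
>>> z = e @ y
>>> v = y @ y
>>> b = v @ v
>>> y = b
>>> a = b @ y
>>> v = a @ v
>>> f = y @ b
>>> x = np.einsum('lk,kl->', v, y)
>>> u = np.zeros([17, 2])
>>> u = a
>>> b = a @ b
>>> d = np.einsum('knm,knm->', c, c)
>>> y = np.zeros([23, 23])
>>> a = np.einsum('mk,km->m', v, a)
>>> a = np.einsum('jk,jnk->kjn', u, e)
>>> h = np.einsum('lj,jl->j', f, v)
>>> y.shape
(23, 23)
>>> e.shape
(7, 7, 7)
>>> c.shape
(7, 23, 2)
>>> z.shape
(7, 7, 7)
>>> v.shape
(7, 7)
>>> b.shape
(7, 7)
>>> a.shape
(7, 7, 7)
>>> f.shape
(7, 7)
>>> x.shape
()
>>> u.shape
(7, 7)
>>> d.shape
()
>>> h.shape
(7,)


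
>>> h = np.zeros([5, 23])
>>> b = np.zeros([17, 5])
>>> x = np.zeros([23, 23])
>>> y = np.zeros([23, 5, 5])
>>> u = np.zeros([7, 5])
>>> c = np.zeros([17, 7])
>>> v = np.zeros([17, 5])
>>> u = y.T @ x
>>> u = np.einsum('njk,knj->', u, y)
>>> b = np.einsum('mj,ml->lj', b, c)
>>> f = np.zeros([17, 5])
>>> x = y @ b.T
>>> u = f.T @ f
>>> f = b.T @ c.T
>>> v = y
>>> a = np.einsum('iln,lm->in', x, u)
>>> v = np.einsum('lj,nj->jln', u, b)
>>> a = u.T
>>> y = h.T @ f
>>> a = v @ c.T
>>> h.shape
(5, 23)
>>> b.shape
(7, 5)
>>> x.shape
(23, 5, 7)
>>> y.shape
(23, 17)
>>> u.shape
(5, 5)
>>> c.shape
(17, 7)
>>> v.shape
(5, 5, 7)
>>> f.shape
(5, 17)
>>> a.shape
(5, 5, 17)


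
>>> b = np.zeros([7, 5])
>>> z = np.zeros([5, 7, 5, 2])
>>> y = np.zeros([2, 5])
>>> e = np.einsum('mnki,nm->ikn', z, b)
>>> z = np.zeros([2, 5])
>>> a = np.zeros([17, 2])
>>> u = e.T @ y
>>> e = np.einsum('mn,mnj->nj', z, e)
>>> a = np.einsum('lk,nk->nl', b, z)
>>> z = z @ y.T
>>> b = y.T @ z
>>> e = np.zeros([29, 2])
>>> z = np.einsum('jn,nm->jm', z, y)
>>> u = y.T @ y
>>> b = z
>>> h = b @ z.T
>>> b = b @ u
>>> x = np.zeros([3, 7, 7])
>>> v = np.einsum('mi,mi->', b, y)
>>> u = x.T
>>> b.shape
(2, 5)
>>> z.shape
(2, 5)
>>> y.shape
(2, 5)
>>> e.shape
(29, 2)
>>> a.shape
(2, 7)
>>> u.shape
(7, 7, 3)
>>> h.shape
(2, 2)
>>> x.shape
(3, 7, 7)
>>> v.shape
()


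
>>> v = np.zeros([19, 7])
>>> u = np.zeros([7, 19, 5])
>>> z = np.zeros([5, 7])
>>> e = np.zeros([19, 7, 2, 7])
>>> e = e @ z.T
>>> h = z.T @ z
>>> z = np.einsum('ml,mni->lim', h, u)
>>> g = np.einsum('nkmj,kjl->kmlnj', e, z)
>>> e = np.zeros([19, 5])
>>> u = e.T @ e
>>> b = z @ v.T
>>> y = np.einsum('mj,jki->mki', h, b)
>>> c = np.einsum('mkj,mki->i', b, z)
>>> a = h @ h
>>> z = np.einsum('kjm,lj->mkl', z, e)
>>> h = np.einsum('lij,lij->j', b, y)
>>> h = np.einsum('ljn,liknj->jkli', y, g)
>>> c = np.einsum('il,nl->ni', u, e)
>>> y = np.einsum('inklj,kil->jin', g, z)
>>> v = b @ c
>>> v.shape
(7, 5, 5)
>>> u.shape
(5, 5)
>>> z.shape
(7, 7, 19)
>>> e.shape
(19, 5)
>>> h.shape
(5, 7, 7, 2)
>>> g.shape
(7, 2, 7, 19, 5)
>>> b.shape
(7, 5, 19)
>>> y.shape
(5, 7, 2)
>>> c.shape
(19, 5)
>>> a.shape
(7, 7)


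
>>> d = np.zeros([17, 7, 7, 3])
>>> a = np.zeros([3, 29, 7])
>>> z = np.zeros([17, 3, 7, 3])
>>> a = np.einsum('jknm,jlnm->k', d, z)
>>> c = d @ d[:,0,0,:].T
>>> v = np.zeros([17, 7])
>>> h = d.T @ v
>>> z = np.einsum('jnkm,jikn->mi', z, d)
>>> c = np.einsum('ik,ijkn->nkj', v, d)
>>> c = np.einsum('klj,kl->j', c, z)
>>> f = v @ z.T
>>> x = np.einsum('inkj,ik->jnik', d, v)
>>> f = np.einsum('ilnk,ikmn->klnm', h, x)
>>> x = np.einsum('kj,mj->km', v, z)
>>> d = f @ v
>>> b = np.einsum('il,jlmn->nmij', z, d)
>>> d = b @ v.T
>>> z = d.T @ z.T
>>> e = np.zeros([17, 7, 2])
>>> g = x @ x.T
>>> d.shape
(7, 7, 3, 17)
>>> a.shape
(7,)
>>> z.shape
(17, 3, 7, 3)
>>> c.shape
(7,)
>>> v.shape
(17, 7)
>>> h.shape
(3, 7, 7, 7)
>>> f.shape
(7, 7, 7, 17)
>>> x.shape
(17, 3)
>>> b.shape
(7, 7, 3, 7)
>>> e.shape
(17, 7, 2)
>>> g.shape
(17, 17)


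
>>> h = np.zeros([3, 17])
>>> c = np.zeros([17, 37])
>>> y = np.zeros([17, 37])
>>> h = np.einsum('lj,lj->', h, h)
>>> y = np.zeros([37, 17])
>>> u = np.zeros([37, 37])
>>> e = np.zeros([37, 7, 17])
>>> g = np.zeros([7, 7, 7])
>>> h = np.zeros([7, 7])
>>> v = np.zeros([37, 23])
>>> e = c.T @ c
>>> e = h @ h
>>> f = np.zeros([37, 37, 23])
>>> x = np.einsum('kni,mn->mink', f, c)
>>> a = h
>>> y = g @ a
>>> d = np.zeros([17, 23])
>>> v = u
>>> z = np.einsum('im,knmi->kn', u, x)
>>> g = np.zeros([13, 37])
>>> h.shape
(7, 7)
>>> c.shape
(17, 37)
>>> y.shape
(7, 7, 7)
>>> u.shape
(37, 37)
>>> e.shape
(7, 7)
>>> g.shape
(13, 37)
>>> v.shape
(37, 37)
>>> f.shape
(37, 37, 23)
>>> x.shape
(17, 23, 37, 37)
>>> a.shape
(7, 7)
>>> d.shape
(17, 23)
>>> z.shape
(17, 23)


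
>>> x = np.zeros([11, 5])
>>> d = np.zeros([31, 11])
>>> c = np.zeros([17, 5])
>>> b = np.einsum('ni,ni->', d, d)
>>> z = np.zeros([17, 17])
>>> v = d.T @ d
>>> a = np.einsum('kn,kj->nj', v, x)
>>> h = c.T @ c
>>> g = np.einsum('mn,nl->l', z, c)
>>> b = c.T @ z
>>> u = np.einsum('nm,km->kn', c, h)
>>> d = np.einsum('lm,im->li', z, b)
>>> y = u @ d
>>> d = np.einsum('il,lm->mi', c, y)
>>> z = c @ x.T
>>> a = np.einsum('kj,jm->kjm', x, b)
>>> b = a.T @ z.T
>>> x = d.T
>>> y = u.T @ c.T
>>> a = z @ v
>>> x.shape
(17, 5)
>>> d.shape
(5, 17)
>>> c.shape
(17, 5)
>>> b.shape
(17, 5, 17)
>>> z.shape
(17, 11)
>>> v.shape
(11, 11)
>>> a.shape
(17, 11)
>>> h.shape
(5, 5)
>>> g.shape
(5,)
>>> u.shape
(5, 17)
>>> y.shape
(17, 17)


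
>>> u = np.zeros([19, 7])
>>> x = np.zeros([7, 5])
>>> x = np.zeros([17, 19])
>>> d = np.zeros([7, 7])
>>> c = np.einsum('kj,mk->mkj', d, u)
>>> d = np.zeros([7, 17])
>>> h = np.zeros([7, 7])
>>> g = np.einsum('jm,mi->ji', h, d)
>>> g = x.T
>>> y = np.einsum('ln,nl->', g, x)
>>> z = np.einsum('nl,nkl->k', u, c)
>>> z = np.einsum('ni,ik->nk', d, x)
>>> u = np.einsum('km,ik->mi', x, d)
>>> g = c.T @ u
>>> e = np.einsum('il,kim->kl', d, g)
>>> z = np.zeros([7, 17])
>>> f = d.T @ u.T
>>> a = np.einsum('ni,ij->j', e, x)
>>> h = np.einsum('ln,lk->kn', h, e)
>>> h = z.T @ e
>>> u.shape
(19, 7)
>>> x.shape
(17, 19)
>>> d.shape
(7, 17)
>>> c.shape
(19, 7, 7)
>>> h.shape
(17, 17)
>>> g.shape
(7, 7, 7)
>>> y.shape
()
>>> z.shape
(7, 17)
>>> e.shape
(7, 17)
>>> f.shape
(17, 19)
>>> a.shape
(19,)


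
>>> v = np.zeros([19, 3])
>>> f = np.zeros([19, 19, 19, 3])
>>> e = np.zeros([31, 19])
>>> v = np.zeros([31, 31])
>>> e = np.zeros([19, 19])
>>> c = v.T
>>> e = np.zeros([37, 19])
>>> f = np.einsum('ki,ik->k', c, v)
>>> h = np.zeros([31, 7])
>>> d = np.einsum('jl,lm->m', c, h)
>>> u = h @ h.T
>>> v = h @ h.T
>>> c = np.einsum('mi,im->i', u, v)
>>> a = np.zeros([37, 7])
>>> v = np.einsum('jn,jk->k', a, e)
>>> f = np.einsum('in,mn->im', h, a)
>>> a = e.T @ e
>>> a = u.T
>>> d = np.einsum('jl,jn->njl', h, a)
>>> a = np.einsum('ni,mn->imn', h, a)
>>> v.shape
(19,)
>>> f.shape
(31, 37)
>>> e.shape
(37, 19)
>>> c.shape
(31,)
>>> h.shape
(31, 7)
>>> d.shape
(31, 31, 7)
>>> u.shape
(31, 31)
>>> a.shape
(7, 31, 31)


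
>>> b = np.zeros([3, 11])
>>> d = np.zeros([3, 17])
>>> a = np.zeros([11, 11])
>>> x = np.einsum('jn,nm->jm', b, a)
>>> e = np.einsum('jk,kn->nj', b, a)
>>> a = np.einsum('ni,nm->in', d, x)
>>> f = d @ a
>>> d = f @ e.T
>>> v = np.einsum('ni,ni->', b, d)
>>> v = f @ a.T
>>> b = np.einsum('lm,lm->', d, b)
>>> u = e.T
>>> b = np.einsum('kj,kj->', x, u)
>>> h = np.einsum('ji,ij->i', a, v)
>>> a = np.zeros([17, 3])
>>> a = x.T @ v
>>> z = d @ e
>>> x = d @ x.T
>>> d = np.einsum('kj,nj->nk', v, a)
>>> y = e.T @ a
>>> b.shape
()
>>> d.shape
(11, 3)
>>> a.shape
(11, 17)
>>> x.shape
(3, 3)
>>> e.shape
(11, 3)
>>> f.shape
(3, 3)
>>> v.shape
(3, 17)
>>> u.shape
(3, 11)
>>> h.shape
(3,)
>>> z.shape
(3, 3)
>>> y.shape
(3, 17)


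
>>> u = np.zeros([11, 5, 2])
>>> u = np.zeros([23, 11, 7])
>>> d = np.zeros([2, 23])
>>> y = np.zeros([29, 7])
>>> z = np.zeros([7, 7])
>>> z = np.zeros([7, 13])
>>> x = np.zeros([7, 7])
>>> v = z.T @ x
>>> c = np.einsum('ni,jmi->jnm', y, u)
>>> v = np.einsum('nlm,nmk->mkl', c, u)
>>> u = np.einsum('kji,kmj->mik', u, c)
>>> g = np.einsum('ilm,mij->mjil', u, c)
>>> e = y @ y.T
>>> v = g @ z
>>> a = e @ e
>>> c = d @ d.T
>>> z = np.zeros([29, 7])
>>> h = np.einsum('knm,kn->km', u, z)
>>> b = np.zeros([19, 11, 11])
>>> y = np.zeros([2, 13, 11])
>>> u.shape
(29, 7, 23)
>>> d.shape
(2, 23)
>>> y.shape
(2, 13, 11)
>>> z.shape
(29, 7)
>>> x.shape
(7, 7)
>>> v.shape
(23, 11, 29, 13)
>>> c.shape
(2, 2)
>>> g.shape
(23, 11, 29, 7)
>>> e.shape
(29, 29)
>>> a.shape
(29, 29)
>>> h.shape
(29, 23)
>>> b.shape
(19, 11, 11)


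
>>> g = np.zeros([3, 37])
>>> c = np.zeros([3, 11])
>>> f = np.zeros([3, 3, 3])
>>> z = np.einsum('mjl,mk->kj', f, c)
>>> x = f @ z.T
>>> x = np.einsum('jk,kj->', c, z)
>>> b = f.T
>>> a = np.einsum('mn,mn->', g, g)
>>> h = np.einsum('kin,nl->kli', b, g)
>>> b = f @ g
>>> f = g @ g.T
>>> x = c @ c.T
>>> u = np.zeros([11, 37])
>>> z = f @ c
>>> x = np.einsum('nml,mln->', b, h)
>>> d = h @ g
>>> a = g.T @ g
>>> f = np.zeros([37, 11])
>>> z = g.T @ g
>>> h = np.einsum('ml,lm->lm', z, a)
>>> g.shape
(3, 37)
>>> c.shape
(3, 11)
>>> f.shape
(37, 11)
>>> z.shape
(37, 37)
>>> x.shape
()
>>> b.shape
(3, 3, 37)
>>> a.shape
(37, 37)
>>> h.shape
(37, 37)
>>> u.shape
(11, 37)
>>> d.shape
(3, 37, 37)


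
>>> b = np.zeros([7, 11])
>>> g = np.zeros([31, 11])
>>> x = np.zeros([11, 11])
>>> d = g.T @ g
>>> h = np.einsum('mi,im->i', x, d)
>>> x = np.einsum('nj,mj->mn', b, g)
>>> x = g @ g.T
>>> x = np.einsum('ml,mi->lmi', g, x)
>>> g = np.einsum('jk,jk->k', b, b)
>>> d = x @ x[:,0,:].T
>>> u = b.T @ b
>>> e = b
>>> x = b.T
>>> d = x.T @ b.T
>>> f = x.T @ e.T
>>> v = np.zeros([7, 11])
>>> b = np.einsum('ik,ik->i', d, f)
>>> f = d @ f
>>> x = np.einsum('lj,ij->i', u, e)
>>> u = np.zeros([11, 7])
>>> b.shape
(7,)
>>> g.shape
(11,)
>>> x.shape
(7,)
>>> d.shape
(7, 7)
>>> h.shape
(11,)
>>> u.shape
(11, 7)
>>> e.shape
(7, 11)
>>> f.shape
(7, 7)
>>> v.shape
(7, 11)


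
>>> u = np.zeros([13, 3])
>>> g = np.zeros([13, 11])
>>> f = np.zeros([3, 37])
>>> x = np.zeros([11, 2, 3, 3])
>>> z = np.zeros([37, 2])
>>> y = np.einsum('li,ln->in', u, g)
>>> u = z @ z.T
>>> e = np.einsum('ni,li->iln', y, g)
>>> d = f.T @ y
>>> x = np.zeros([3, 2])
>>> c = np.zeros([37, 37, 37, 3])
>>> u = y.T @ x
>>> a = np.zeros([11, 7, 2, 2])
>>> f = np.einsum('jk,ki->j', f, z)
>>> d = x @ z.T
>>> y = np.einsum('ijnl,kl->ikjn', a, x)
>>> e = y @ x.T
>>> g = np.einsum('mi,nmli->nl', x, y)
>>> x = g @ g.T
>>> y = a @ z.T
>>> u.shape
(11, 2)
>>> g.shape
(11, 7)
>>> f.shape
(3,)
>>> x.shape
(11, 11)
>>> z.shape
(37, 2)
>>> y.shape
(11, 7, 2, 37)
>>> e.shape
(11, 3, 7, 3)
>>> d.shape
(3, 37)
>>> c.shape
(37, 37, 37, 3)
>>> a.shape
(11, 7, 2, 2)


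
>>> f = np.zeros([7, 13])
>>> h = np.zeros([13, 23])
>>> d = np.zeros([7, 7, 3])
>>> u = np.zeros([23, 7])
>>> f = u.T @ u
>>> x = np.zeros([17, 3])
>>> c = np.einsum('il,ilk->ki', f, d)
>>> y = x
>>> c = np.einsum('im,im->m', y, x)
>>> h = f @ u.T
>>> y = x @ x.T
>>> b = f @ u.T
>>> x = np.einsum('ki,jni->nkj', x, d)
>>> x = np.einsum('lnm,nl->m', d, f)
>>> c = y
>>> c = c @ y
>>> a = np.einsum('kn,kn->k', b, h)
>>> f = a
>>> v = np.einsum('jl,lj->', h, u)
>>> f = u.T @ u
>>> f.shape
(7, 7)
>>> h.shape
(7, 23)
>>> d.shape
(7, 7, 3)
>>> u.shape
(23, 7)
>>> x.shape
(3,)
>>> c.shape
(17, 17)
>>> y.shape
(17, 17)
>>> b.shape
(7, 23)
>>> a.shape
(7,)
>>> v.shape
()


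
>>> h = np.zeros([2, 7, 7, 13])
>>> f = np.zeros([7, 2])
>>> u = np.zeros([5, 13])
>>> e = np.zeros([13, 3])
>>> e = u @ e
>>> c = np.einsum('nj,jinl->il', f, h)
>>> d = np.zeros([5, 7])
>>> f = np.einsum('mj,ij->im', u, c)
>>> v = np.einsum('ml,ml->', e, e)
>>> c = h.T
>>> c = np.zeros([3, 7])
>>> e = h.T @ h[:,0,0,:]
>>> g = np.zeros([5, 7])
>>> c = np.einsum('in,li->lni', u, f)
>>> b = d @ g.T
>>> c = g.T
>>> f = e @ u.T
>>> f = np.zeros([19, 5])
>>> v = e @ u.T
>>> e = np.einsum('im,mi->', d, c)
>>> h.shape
(2, 7, 7, 13)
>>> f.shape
(19, 5)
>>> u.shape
(5, 13)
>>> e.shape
()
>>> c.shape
(7, 5)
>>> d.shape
(5, 7)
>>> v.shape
(13, 7, 7, 5)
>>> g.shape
(5, 7)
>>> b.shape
(5, 5)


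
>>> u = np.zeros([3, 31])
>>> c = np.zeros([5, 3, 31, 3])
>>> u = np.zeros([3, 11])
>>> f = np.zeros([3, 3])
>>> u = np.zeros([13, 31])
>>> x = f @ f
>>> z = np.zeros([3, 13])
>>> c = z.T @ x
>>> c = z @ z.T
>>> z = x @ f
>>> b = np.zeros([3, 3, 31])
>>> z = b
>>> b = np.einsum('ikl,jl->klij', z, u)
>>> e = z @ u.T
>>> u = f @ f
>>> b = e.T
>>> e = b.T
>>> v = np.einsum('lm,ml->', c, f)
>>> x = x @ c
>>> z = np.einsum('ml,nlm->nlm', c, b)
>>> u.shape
(3, 3)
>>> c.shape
(3, 3)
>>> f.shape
(3, 3)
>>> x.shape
(3, 3)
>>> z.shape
(13, 3, 3)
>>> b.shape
(13, 3, 3)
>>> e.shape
(3, 3, 13)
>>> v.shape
()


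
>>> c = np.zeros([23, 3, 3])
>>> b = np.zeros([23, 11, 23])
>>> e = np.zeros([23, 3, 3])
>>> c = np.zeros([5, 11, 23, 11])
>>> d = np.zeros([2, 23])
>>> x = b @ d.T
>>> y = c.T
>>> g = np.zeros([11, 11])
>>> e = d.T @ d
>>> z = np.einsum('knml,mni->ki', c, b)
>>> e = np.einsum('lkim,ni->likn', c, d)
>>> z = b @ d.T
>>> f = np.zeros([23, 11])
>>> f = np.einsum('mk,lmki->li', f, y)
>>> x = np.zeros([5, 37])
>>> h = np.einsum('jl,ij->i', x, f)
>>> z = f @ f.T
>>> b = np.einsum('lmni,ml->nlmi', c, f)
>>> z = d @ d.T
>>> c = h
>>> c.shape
(11,)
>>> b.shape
(23, 5, 11, 11)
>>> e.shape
(5, 23, 11, 2)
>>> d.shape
(2, 23)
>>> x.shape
(5, 37)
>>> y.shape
(11, 23, 11, 5)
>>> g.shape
(11, 11)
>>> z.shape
(2, 2)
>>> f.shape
(11, 5)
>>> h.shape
(11,)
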